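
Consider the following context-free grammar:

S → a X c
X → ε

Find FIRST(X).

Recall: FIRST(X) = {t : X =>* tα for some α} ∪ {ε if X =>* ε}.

We compute FIRST(X) using the standard algorithm.
FIRST(S) = {a}
FIRST(X) = {ε}
Therefore, FIRST(X) = {ε}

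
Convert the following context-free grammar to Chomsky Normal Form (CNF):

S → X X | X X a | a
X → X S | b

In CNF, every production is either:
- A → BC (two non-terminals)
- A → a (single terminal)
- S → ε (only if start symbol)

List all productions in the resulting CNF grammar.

TA → a; S → a; X → b; S → X X; S → X X0; X0 → X TA; X → X S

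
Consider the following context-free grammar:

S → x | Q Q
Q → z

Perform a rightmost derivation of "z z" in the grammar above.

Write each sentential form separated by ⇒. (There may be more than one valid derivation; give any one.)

S ⇒ Q Q ⇒ Q z ⇒ z z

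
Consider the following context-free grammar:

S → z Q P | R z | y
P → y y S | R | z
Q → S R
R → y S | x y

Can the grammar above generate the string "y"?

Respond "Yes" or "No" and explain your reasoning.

Yes - a valid derivation exists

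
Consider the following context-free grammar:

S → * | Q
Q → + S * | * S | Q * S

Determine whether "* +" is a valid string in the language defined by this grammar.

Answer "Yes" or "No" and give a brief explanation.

No - no valid derivation exists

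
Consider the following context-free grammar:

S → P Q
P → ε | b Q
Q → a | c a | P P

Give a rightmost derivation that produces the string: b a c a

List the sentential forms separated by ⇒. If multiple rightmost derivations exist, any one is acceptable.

S ⇒ P Q ⇒ P c a ⇒ b Q c a ⇒ b a c a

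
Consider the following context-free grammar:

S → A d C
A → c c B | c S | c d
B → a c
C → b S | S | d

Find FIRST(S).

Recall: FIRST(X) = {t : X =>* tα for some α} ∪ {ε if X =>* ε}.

We compute FIRST(S) using the standard algorithm.
FIRST(A) = {c}
FIRST(B) = {a}
FIRST(C) = {b, c, d}
FIRST(S) = {c}
Therefore, FIRST(S) = {c}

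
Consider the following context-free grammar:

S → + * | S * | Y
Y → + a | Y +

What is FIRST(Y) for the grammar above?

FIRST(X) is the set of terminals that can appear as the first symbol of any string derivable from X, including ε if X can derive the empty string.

We compute FIRST(Y) using the standard algorithm.
FIRST(S) = {+}
FIRST(Y) = {+}
Therefore, FIRST(Y) = {+}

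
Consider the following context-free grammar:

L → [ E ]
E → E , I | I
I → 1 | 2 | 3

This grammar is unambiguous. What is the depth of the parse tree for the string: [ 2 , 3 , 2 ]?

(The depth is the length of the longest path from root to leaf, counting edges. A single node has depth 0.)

5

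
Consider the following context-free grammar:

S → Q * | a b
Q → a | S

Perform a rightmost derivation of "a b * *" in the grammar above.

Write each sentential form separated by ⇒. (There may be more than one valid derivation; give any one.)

S ⇒ Q * ⇒ S * ⇒ Q * * ⇒ S * * ⇒ a b * *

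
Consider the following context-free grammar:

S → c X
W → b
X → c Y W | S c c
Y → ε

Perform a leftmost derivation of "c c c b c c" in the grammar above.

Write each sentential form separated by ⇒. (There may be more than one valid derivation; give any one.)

S ⇒ c X ⇒ c S c c ⇒ c c X c c ⇒ c c c Y W c c ⇒ c c c W c c ⇒ c c c b c c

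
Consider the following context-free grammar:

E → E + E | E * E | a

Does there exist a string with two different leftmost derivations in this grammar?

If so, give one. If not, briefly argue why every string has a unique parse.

Yes - the string 'a * a + a * a' has two distinct leftmost derivations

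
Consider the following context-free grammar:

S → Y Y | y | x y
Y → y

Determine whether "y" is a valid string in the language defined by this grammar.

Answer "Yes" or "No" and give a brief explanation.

Yes - a valid derivation exists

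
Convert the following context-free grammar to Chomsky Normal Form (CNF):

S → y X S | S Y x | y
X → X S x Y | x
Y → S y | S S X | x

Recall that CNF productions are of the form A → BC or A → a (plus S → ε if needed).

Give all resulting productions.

TY → y; TX → x; S → y; X → x; Y → x; S → TY X0; X0 → X S; S → S X1; X1 → Y TX; X → X X2; X2 → S X3; X3 → TX Y; Y → S TY; Y → S X4; X4 → S X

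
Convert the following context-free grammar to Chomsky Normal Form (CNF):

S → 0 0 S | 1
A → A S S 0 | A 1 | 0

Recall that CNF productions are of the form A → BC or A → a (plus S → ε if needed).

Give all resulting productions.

T0 → 0; S → 1; T1 → 1; A → 0; S → T0 X0; X0 → T0 S; A → A X1; X1 → S X2; X2 → S T0; A → A T1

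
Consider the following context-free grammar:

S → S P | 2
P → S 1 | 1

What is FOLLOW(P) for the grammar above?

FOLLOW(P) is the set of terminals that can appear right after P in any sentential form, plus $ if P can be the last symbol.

We compute FOLLOW(P) using the standard algorithm.
FOLLOW(S) starts with {$}.
FIRST(P) = {1, 2}
FIRST(S) = {2}
FOLLOW(P) = {$, 1, 2}
FOLLOW(S) = {$, 1, 2}
Therefore, FOLLOW(P) = {$, 1, 2}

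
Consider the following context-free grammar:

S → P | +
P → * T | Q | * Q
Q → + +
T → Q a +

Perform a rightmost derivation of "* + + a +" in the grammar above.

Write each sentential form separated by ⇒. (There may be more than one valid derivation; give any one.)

S ⇒ P ⇒ * T ⇒ * Q a + ⇒ * + + a +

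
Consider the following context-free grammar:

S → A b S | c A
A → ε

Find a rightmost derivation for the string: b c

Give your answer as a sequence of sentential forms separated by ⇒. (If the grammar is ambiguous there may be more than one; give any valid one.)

S ⇒ A b S ⇒ A b c A ⇒ A b c ⇒ b c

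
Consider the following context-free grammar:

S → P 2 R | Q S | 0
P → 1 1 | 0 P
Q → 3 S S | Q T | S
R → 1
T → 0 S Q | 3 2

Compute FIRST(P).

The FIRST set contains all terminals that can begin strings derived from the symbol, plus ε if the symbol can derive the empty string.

We compute FIRST(P) using the standard algorithm.
FIRST(P) = {0, 1}
FIRST(Q) = {0, 1, 3}
FIRST(R) = {1}
FIRST(S) = {0, 1, 3}
FIRST(T) = {0, 3}
Therefore, FIRST(P) = {0, 1}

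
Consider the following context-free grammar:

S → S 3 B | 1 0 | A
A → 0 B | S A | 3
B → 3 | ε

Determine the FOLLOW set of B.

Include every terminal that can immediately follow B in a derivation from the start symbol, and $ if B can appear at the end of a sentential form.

We compute FOLLOW(B) using the standard algorithm.
FOLLOW(S) starts with {$}.
FIRST(A) = {0, 1, 3}
FIRST(B) = {3, ε}
FIRST(S) = {0, 1, 3}
FOLLOW(A) = {$, 0, 1, 3}
FOLLOW(B) = {$, 0, 1, 3}
FOLLOW(S) = {$, 0, 1, 3}
Therefore, FOLLOW(B) = {$, 0, 1, 3}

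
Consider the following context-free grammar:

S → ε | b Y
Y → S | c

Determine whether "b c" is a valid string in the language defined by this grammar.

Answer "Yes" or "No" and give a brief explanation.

Yes - a valid derivation exists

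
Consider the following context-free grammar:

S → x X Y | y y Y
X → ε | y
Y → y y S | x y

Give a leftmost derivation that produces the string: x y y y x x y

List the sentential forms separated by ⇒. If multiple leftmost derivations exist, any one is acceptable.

S ⇒ x X Y ⇒ x y Y ⇒ x y y y S ⇒ x y y y x X Y ⇒ x y y y x Y ⇒ x y y y x x y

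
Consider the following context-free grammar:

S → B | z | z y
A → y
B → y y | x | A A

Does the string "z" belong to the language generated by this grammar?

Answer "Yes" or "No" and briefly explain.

Yes - a valid derivation exists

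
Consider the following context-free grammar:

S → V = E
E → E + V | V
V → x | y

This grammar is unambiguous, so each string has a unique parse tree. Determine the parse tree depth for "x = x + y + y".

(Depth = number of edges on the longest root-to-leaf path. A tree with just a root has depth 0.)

5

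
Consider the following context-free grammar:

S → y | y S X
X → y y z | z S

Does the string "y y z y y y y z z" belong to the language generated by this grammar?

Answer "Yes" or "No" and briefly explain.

No - no valid derivation exists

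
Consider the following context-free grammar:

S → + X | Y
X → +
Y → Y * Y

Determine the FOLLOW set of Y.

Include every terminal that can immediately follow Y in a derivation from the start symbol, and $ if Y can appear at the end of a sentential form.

We compute FOLLOW(Y) using the standard algorithm.
FOLLOW(S) starts with {$}.
FIRST(S) = {+}
FIRST(X) = {+}
FIRST(Y) = {}
FOLLOW(S) = {$}
FOLLOW(X) = {$}
FOLLOW(Y) = {$, *}
Therefore, FOLLOW(Y) = {$, *}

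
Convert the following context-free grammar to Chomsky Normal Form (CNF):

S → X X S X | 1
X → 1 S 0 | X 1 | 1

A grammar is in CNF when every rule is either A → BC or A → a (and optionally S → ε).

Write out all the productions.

S → 1; T1 → 1; T0 → 0; X → 1; S → X X0; X0 → X X1; X1 → S X; X → T1 X2; X2 → S T0; X → X T1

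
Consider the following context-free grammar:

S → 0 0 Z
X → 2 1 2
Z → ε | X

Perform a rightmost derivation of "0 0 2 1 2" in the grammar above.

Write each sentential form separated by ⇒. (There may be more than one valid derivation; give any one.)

S ⇒ 0 0 Z ⇒ 0 0 X ⇒ 0 0 2 1 2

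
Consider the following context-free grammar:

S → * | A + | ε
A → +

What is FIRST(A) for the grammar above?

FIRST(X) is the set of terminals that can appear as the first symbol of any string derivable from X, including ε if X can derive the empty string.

We compute FIRST(A) using the standard algorithm.
FIRST(A) = {+}
FIRST(S) = {*, +, ε}
Therefore, FIRST(A) = {+}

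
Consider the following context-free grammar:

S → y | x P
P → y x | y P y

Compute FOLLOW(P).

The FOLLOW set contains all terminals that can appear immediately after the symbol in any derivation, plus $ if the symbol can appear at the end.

We compute FOLLOW(P) using the standard algorithm.
FOLLOW(S) starts with {$}.
FIRST(P) = {y}
FIRST(S) = {x, y}
FOLLOW(P) = {$, y}
FOLLOW(S) = {$}
Therefore, FOLLOW(P) = {$, y}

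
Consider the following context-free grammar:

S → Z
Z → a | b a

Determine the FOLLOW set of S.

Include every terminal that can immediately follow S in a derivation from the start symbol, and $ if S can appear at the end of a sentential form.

We compute FOLLOW(S) using the standard algorithm.
FOLLOW(S) starts with {$}.
FIRST(S) = {a, b}
FIRST(Z) = {a, b}
FOLLOW(S) = {$}
FOLLOW(Z) = {$}
Therefore, FOLLOW(S) = {$}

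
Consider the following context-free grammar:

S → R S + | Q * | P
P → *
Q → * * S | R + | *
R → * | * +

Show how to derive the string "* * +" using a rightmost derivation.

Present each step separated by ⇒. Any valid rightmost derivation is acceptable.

S ⇒ R S + ⇒ R P + ⇒ R * + ⇒ * * +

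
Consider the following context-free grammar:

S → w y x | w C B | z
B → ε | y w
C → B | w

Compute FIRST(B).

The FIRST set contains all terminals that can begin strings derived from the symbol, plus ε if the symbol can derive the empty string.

We compute FIRST(B) using the standard algorithm.
FIRST(B) = {y, ε}
FIRST(C) = {w, y, ε}
FIRST(S) = {w, z}
Therefore, FIRST(B) = {y, ε}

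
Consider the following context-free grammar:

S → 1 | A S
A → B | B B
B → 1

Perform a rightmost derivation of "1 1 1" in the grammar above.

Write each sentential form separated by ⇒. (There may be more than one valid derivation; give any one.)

S ⇒ A S ⇒ A 1 ⇒ B B 1 ⇒ B 1 1 ⇒ 1 1 1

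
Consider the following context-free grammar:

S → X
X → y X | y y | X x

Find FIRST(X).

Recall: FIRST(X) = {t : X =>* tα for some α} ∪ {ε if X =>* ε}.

We compute FIRST(X) using the standard algorithm.
FIRST(S) = {y}
FIRST(X) = {y}
Therefore, FIRST(X) = {y}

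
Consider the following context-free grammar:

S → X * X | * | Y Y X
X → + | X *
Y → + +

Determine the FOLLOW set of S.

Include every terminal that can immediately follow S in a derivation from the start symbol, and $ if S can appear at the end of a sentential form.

We compute FOLLOW(S) using the standard algorithm.
FOLLOW(S) starts with {$}.
FIRST(S) = {*, +}
FIRST(X) = {+}
FIRST(Y) = {+}
FOLLOW(S) = {$}
FOLLOW(X) = {$, *}
FOLLOW(Y) = {+}
Therefore, FOLLOW(S) = {$}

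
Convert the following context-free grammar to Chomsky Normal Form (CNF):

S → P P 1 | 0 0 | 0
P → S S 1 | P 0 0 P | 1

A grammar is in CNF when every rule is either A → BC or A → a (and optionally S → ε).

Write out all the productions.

T1 → 1; T0 → 0; S → 0; P → 1; S → P X0; X0 → P T1; S → T0 T0; P → S X1; X1 → S T1; P → P X2; X2 → T0 X3; X3 → T0 P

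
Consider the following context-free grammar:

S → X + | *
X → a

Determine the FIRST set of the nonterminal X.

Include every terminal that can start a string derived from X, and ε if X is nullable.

We compute FIRST(X) using the standard algorithm.
FIRST(S) = {*, a}
FIRST(X) = {a}
Therefore, FIRST(X) = {a}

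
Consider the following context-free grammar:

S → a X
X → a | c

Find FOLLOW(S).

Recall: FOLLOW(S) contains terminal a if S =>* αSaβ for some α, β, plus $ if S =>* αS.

We compute FOLLOW(S) using the standard algorithm.
FOLLOW(S) starts with {$}.
FIRST(S) = {a}
FIRST(X) = {a, c}
FOLLOW(S) = {$}
FOLLOW(X) = {$}
Therefore, FOLLOW(S) = {$}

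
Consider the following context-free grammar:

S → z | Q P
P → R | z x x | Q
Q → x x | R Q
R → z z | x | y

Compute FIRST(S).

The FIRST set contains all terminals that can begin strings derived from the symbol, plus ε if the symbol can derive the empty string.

We compute FIRST(S) using the standard algorithm.
FIRST(P) = {x, y, z}
FIRST(Q) = {x, y, z}
FIRST(R) = {x, y, z}
FIRST(S) = {x, y, z}
Therefore, FIRST(S) = {x, y, z}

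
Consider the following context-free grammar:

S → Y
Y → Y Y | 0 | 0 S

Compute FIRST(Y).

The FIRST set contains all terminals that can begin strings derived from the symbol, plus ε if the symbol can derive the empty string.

We compute FIRST(Y) using the standard algorithm.
FIRST(S) = {0}
FIRST(Y) = {0}
Therefore, FIRST(Y) = {0}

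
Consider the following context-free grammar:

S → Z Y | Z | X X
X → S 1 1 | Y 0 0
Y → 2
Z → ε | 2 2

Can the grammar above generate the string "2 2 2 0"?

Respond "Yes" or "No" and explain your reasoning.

No - no valid derivation exists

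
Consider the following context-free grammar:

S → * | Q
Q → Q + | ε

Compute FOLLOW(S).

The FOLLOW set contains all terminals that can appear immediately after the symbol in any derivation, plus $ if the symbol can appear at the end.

We compute FOLLOW(S) using the standard algorithm.
FOLLOW(S) starts with {$}.
FIRST(Q) = {+, ε}
FIRST(S) = {*, +, ε}
FOLLOW(Q) = {$, +}
FOLLOW(S) = {$}
Therefore, FOLLOW(S) = {$}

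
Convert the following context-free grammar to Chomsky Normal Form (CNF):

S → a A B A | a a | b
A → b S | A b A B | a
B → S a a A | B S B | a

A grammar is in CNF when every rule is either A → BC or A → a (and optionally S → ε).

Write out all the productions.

TA → a; S → b; TB → b; A → a; B → a; S → TA X0; X0 → A X1; X1 → B A; S → TA TA; A → TB S; A → A X2; X2 → TB X3; X3 → A B; B → S X4; X4 → TA X5; X5 → TA A; B → B X6; X6 → S B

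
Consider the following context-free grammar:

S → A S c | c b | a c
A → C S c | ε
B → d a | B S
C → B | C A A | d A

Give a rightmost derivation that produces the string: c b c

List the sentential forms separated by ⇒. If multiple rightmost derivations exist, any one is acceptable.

S ⇒ A S c ⇒ A c b c ⇒ c b c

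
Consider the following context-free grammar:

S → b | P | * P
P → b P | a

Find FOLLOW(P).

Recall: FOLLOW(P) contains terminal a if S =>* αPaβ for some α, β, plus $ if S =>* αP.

We compute FOLLOW(P) using the standard algorithm.
FOLLOW(S) starts with {$}.
FIRST(P) = {a, b}
FIRST(S) = {*, a, b}
FOLLOW(P) = {$}
FOLLOW(S) = {$}
Therefore, FOLLOW(P) = {$}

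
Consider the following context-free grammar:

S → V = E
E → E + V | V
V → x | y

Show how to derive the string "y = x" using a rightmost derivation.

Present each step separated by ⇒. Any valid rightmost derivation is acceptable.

S ⇒ V = E ⇒ V = V ⇒ V = x ⇒ y = x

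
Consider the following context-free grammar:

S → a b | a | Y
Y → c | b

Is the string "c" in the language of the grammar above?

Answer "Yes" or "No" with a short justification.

Yes - a valid derivation exists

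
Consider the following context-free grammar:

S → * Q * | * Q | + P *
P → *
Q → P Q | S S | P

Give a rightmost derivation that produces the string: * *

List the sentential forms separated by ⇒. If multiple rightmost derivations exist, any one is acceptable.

S ⇒ * Q ⇒ * P ⇒ * *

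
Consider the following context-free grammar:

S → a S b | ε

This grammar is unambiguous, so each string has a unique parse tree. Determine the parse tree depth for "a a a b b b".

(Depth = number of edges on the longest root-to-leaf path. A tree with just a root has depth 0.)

4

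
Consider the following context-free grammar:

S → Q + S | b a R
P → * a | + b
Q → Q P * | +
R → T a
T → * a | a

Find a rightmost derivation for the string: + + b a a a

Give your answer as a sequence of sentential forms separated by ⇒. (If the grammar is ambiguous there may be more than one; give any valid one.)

S ⇒ Q + S ⇒ Q + b a R ⇒ Q + b a T a ⇒ Q + b a a a ⇒ + + b a a a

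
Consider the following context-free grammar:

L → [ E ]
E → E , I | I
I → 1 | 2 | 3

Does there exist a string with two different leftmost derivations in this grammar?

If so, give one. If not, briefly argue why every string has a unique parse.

No - every string in the language has a unique leftmost derivation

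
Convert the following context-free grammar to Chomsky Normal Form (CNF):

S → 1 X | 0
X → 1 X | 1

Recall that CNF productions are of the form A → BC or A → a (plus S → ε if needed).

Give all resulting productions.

T1 → 1; S → 0; X → 1; S → T1 X; X → T1 X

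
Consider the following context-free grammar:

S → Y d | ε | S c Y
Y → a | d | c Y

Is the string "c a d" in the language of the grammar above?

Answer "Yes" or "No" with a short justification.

Yes - a valid derivation exists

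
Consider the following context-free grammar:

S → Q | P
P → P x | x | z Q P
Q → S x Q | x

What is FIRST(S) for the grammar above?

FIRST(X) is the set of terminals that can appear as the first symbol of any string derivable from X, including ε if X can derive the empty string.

We compute FIRST(S) using the standard algorithm.
FIRST(P) = {x, z}
FIRST(Q) = {x, z}
FIRST(S) = {x, z}
Therefore, FIRST(S) = {x, z}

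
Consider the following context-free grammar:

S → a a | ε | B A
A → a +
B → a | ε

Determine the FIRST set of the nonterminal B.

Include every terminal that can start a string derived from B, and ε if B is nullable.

We compute FIRST(B) using the standard algorithm.
FIRST(A) = {a}
FIRST(B) = {a, ε}
FIRST(S) = {a, ε}
Therefore, FIRST(B) = {a, ε}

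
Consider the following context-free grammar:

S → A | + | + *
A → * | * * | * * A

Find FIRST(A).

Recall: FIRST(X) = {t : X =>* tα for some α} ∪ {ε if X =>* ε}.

We compute FIRST(A) using the standard algorithm.
FIRST(A) = {*}
FIRST(S) = {*, +}
Therefore, FIRST(A) = {*}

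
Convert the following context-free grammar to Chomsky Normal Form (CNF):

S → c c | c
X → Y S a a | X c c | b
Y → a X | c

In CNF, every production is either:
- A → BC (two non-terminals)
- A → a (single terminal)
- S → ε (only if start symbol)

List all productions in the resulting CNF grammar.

TC → c; S → c; TA → a; X → b; Y → c; S → TC TC; X → Y X0; X0 → S X1; X1 → TA TA; X → X X2; X2 → TC TC; Y → TA X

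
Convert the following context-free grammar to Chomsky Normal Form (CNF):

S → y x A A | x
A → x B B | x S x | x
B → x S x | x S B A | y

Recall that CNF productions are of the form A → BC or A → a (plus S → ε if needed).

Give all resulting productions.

TY → y; TX → x; S → x; A → x; B → y; S → TY X0; X0 → TX X1; X1 → A A; A → TX X2; X2 → B B; A → TX X3; X3 → S TX; B → TX X4; X4 → S TX; B → TX X5; X5 → S X6; X6 → B A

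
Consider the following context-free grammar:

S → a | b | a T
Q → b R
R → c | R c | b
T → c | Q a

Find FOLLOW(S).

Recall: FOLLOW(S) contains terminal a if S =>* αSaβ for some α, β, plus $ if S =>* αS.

We compute FOLLOW(S) using the standard algorithm.
FOLLOW(S) starts with {$}.
FIRST(Q) = {b}
FIRST(R) = {b, c}
FIRST(S) = {a, b}
FIRST(T) = {b, c}
FOLLOW(Q) = {a}
FOLLOW(R) = {a, c}
FOLLOW(S) = {$}
FOLLOW(T) = {$}
Therefore, FOLLOW(S) = {$}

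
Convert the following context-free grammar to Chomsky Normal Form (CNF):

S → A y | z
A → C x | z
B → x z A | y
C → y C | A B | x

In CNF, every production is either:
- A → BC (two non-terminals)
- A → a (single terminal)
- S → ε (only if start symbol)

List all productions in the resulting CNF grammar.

TY → y; S → z; TX → x; A → z; TZ → z; B → y; C → x; S → A TY; A → C TX; B → TX X0; X0 → TZ A; C → TY C; C → A B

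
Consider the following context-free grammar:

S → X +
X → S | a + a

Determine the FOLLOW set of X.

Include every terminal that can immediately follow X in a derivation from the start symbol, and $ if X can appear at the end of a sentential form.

We compute FOLLOW(X) using the standard algorithm.
FOLLOW(S) starts with {$}.
FIRST(S) = {a}
FIRST(X) = {a}
FOLLOW(S) = {$, +}
FOLLOW(X) = {+}
Therefore, FOLLOW(X) = {+}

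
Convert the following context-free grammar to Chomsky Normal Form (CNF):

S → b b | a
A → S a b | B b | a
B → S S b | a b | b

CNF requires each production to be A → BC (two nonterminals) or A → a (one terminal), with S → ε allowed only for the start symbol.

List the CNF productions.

TB → b; S → a; TA → a; A → a; B → b; S → TB TB; A → S X0; X0 → TA TB; A → B TB; B → S X1; X1 → S TB; B → TA TB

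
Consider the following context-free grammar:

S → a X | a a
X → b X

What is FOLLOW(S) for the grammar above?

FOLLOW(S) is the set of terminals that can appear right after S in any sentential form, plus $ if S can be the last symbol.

We compute FOLLOW(S) using the standard algorithm.
FOLLOW(S) starts with {$}.
FIRST(S) = {a}
FIRST(X) = {b}
FOLLOW(S) = {$}
FOLLOW(X) = {$}
Therefore, FOLLOW(S) = {$}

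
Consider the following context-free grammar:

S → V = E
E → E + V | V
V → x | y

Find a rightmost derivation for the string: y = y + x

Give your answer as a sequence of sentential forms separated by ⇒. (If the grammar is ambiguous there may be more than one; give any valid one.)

S ⇒ V = E ⇒ V = E + V ⇒ V = E + x ⇒ V = V + x ⇒ V = y + x ⇒ y = y + x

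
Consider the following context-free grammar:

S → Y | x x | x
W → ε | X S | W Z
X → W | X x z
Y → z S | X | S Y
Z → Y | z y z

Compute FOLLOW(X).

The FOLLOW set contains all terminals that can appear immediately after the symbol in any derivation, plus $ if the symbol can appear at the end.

We compute FOLLOW(X) using the standard algorithm.
FOLLOW(S) starts with {$}.
FIRST(S) = {x, z, ε}
FIRST(W) = {x, z, ε}
FIRST(X) = {x, z, ε}
FIRST(Y) = {x, z, ε}
FIRST(Z) = {x, z, ε}
FOLLOW(S) = {$, x, z}
FOLLOW(W) = {$, x, z}
FOLLOW(X) = {$, x, z}
FOLLOW(Y) = {$, x, z}
FOLLOW(Z) = {$, x, z}
Therefore, FOLLOW(X) = {$, x, z}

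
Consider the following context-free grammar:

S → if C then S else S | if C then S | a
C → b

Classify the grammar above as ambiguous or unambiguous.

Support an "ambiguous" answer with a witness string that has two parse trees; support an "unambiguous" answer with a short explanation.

Ambiguous - the string 'if b then if b then if b then a else a' has two distinct parse trees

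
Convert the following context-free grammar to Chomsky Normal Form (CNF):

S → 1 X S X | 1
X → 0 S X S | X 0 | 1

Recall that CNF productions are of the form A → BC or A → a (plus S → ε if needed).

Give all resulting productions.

T1 → 1; S → 1; T0 → 0; X → 1; S → T1 X0; X0 → X X1; X1 → S X; X → T0 X2; X2 → S X3; X3 → X S; X → X T0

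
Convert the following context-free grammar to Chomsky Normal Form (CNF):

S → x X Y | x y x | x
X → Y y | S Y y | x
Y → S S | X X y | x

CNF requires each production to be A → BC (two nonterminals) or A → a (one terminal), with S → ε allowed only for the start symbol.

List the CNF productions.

TX → x; TY → y; S → x; X → x; Y → x; S → TX X0; X0 → X Y; S → TX X1; X1 → TY TX; X → Y TY; X → S X2; X2 → Y TY; Y → S S; Y → X X3; X3 → X TY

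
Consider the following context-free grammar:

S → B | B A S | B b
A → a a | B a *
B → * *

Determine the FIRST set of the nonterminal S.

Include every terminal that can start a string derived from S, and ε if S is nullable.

We compute FIRST(S) using the standard algorithm.
FIRST(A) = {*, a}
FIRST(B) = {*}
FIRST(S) = {*}
Therefore, FIRST(S) = {*}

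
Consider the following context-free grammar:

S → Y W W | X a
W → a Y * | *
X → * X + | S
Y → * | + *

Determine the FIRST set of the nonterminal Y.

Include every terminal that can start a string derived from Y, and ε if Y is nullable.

We compute FIRST(Y) using the standard algorithm.
FIRST(S) = {*, +}
FIRST(W) = {*, a}
FIRST(X) = {*, +}
FIRST(Y) = {*, +}
Therefore, FIRST(Y) = {*, +}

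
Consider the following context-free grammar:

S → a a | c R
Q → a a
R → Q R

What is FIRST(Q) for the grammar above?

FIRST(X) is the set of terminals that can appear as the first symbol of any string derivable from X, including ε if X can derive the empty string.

We compute FIRST(Q) using the standard algorithm.
FIRST(Q) = {a}
FIRST(R) = {a}
FIRST(S) = {a, c}
Therefore, FIRST(Q) = {a}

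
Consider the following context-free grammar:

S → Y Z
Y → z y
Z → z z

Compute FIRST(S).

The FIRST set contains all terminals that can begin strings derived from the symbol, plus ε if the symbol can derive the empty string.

We compute FIRST(S) using the standard algorithm.
FIRST(S) = {z}
FIRST(Y) = {z}
FIRST(Z) = {z}
Therefore, FIRST(S) = {z}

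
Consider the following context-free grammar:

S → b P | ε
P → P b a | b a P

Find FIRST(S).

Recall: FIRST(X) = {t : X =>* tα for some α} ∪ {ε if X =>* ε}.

We compute FIRST(S) using the standard algorithm.
FIRST(P) = {b}
FIRST(S) = {b, ε}
Therefore, FIRST(S) = {b, ε}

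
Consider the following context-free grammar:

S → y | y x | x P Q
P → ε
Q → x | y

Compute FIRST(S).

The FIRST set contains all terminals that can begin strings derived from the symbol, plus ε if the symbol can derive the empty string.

We compute FIRST(S) using the standard algorithm.
FIRST(P) = {ε}
FIRST(Q) = {x, y}
FIRST(S) = {x, y}
Therefore, FIRST(S) = {x, y}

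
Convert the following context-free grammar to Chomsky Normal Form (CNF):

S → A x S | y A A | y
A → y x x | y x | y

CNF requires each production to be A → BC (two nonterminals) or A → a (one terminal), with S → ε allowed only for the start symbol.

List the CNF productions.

TX → x; TY → y; S → y; A → y; S → A X0; X0 → TX S; S → TY X1; X1 → A A; A → TY X2; X2 → TX TX; A → TY TX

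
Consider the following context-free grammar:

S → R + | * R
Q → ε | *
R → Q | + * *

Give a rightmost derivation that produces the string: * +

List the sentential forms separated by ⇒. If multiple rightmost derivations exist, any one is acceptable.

S ⇒ R + ⇒ Q + ⇒ * +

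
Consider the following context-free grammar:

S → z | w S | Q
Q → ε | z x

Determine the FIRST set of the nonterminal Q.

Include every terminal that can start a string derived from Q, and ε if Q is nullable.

We compute FIRST(Q) using the standard algorithm.
FIRST(Q) = {z, ε}
FIRST(S) = {w, z, ε}
Therefore, FIRST(Q) = {z, ε}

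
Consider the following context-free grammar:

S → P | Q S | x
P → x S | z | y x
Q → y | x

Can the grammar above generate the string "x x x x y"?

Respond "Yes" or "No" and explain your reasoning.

No - no valid derivation exists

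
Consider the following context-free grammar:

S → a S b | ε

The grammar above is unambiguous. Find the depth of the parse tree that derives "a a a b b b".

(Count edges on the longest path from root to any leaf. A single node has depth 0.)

4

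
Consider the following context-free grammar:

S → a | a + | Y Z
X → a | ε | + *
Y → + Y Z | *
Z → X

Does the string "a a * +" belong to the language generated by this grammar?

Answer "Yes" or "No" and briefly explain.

No - no valid derivation exists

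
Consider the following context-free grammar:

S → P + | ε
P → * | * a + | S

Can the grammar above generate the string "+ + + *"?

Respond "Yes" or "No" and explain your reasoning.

No - no valid derivation exists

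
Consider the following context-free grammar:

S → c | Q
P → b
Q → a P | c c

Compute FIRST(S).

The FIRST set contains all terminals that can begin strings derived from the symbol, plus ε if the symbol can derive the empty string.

We compute FIRST(S) using the standard algorithm.
FIRST(P) = {b}
FIRST(Q) = {a, c}
FIRST(S) = {a, c}
Therefore, FIRST(S) = {a, c}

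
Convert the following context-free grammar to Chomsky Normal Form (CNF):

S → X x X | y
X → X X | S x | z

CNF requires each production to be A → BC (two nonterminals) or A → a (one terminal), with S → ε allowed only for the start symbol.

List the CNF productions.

TX → x; S → y; X → z; S → X X0; X0 → TX X; X → X X; X → S TX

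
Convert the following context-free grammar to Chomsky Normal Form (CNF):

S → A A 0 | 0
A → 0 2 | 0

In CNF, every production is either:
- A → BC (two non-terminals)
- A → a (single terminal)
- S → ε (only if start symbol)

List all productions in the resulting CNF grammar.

T0 → 0; S → 0; T2 → 2; A → 0; S → A X0; X0 → A T0; A → T0 T2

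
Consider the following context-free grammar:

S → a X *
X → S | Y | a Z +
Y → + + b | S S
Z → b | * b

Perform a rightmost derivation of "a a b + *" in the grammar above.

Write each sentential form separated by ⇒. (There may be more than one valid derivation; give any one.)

S ⇒ a X * ⇒ a a Z + * ⇒ a a b + *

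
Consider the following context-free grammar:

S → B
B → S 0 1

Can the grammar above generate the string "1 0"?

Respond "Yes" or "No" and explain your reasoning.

No - no valid derivation exists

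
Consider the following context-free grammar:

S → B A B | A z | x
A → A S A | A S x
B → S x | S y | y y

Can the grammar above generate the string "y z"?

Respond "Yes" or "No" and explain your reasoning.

No - no valid derivation exists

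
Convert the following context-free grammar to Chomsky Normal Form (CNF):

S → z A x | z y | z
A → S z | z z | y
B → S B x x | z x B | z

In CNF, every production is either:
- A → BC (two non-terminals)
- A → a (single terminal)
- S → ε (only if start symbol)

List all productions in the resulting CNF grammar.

TZ → z; TX → x; TY → y; S → z; A → y; B → z; S → TZ X0; X0 → A TX; S → TZ TY; A → S TZ; A → TZ TZ; B → S X1; X1 → B X2; X2 → TX TX; B → TZ X3; X3 → TX B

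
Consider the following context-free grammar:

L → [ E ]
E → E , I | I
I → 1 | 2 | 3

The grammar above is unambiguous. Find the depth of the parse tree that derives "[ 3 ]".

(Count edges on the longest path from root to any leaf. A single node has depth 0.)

3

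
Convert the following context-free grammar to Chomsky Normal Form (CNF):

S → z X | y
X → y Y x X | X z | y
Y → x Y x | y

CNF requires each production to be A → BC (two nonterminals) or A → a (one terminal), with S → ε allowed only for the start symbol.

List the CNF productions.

TZ → z; S → y; TY → y; TX → x; X → y; Y → y; S → TZ X; X → TY X0; X0 → Y X1; X1 → TX X; X → X TZ; Y → TX X2; X2 → Y TX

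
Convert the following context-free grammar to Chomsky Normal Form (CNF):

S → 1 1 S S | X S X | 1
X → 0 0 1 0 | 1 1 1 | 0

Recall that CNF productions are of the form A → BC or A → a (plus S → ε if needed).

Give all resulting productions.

T1 → 1; S → 1; T0 → 0; X → 0; S → T1 X0; X0 → T1 X1; X1 → S S; S → X X2; X2 → S X; X → T0 X3; X3 → T0 X4; X4 → T1 T0; X → T1 X5; X5 → T1 T1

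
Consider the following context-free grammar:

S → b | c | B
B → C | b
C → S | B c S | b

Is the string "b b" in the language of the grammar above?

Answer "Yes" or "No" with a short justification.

No - no valid derivation exists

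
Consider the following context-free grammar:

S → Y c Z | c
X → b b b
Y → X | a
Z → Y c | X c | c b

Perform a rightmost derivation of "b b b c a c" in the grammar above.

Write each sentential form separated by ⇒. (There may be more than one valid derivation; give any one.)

S ⇒ Y c Z ⇒ Y c Y c ⇒ Y c a c ⇒ X c a c ⇒ b b b c a c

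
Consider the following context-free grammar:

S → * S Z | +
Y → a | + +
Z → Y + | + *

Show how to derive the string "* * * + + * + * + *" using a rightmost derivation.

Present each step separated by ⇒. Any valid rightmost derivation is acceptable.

S ⇒ * S Z ⇒ * S + * ⇒ * * S Z + * ⇒ * * S + * + * ⇒ * * * S Z + * + * ⇒ * * * S + * + * + * ⇒ * * * + + * + * + *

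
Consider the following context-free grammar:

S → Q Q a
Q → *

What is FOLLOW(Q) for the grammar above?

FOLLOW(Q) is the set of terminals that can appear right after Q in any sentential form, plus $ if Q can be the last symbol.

We compute FOLLOW(Q) using the standard algorithm.
FOLLOW(S) starts with {$}.
FIRST(Q) = {*}
FIRST(S) = {*}
FOLLOW(Q) = {*, a}
FOLLOW(S) = {$}
Therefore, FOLLOW(Q) = {*, a}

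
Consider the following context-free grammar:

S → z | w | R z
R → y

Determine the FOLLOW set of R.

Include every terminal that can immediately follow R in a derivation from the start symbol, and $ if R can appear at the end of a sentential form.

We compute FOLLOW(R) using the standard algorithm.
FOLLOW(S) starts with {$}.
FIRST(R) = {y}
FIRST(S) = {w, y, z}
FOLLOW(R) = {z}
FOLLOW(S) = {$}
Therefore, FOLLOW(R) = {z}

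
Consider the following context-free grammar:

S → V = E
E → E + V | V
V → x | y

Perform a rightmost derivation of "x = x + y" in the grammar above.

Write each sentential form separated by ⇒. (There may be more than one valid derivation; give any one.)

S ⇒ V = E ⇒ V = E + V ⇒ V = E + y ⇒ V = V + y ⇒ V = x + y ⇒ x = x + y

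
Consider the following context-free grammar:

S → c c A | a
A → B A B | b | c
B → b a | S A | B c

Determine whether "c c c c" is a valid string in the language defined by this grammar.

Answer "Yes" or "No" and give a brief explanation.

No - no valid derivation exists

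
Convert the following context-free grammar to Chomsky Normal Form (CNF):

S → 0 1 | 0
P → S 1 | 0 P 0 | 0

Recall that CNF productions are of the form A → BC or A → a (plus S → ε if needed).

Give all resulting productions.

T0 → 0; T1 → 1; S → 0; P → 0; S → T0 T1; P → S T1; P → T0 X0; X0 → P T0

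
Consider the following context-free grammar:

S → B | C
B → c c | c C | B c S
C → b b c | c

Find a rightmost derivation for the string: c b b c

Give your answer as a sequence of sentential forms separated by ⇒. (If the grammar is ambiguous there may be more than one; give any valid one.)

S ⇒ B ⇒ c C ⇒ c b b c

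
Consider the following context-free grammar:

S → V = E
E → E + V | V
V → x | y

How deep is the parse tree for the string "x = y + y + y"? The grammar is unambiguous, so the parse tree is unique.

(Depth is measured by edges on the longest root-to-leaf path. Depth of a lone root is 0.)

5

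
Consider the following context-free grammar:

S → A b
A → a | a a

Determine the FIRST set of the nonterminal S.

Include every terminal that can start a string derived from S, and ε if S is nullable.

We compute FIRST(S) using the standard algorithm.
FIRST(A) = {a}
FIRST(S) = {a}
Therefore, FIRST(S) = {a}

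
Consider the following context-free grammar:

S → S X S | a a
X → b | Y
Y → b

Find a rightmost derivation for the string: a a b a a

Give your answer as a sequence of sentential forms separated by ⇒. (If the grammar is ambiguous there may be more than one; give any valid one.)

S ⇒ S X S ⇒ S X a a ⇒ S b a a ⇒ a a b a a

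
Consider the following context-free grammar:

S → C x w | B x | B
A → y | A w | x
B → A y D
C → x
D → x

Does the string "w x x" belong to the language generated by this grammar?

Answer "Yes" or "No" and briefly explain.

No - no valid derivation exists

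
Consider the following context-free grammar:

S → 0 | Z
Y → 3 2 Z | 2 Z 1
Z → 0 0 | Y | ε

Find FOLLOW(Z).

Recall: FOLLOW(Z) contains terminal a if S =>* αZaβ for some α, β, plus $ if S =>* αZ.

We compute FOLLOW(Z) using the standard algorithm.
FOLLOW(S) starts with {$}.
FIRST(S) = {0, 2, 3, ε}
FIRST(Y) = {2, 3}
FIRST(Z) = {0, 2, 3, ε}
FOLLOW(S) = {$}
FOLLOW(Y) = {$, 1}
FOLLOW(Z) = {$, 1}
Therefore, FOLLOW(Z) = {$, 1}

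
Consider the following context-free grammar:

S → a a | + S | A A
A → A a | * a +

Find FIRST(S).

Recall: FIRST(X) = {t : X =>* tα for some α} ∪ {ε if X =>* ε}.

We compute FIRST(S) using the standard algorithm.
FIRST(A) = {*}
FIRST(S) = {*, +, a}
Therefore, FIRST(S) = {*, +, a}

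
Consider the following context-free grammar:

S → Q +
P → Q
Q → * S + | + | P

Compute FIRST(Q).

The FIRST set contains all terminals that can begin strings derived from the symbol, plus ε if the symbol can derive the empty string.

We compute FIRST(Q) using the standard algorithm.
FIRST(P) = {*, +}
FIRST(Q) = {*, +}
FIRST(S) = {*, +}
Therefore, FIRST(Q) = {*, +}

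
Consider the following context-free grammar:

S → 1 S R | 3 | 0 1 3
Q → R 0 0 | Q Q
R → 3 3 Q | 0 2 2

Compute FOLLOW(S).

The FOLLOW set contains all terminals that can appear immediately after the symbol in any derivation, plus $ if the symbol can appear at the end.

We compute FOLLOW(S) using the standard algorithm.
FOLLOW(S) starts with {$}.
FIRST(Q) = {0, 3}
FIRST(R) = {0, 3}
FIRST(S) = {0, 1, 3}
FOLLOW(Q) = {$, 0, 3}
FOLLOW(R) = {$, 0, 3}
FOLLOW(S) = {$, 0, 3}
Therefore, FOLLOW(S) = {$, 0, 3}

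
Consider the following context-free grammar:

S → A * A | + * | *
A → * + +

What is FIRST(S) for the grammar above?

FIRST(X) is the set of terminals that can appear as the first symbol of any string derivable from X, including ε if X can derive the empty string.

We compute FIRST(S) using the standard algorithm.
FIRST(A) = {*}
FIRST(S) = {*, +}
Therefore, FIRST(S) = {*, +}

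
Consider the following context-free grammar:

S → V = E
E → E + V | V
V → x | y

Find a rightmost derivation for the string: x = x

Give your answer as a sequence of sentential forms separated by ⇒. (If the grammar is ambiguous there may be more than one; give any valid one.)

S ⇒ V = E ⇒ V = V ⇒ V = x ⇒ x = x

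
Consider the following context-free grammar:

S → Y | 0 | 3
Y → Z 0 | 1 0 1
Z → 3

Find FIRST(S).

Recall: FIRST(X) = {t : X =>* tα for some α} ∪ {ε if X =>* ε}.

We compute FIRST(S) using the standard algorithm.
FIRST(S) = {0, 1, 3}
FIRST(Y) = {1, 3}
FIRST(Z) = {3}
Therefore, FIRST(S) = {0, 1, 3}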